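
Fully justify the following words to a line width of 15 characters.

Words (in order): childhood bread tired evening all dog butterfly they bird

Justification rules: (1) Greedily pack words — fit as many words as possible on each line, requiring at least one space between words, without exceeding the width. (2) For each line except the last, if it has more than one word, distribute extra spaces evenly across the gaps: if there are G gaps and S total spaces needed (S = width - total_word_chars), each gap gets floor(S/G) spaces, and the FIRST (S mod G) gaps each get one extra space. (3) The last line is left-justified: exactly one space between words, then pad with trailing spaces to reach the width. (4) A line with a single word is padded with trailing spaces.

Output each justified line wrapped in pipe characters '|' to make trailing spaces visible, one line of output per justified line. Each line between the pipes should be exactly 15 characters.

Line 1: ['childhood', 'bread'] (min_width=15, slack=0)
Line 2: ['tired', 'evening'] (min_width=13, slack=2)
Line 3: ['all', 'dog'] (min_width=7, slack=8)
Line 4: ['butterfly', 'they'] (min_width=14, slack=1)
Line 5: ['bird'] (min_width=4, slack=11)

Answer: |childhood bread|
|tired   evening|
|all         dog|
|butterfly  they|
|bird           |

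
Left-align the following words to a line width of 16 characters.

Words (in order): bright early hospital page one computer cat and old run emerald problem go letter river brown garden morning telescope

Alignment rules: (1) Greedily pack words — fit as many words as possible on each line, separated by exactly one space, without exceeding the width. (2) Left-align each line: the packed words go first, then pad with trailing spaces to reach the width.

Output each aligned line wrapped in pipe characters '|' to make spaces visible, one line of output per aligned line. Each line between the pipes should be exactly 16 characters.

Answer: |bright early    |
|hospital page   |
|one computer cat|
|and old run     |
|emerald problem |
|go letter river |
|brown garden    |
|morning         |
|telescope       |

Derivation:
Line 1: ['bright', 'early'] (min_width=12, slack=4)
Line 2: ['hospital', 'page'] (min_width=13, slack=3)
Line 3: ['one', 'computer', 'cat'] (min_width=16, slack=0)
Line 4: ['and', 'old', 'run'] (min_width=11, slack=5)
Line 5: ['emerald', 'problem'] (min_width=15, slack=1)
Line 6: ['go', 'letter', 'river'] (min_width=15, slack=1)
Line 7: ['brown', 'garden'] (min_width=12, slack=4)
Line 8: ['morning'] (min_width=7, slack=9)
Line 9: ['telescope'] (min_width=9, slack=7)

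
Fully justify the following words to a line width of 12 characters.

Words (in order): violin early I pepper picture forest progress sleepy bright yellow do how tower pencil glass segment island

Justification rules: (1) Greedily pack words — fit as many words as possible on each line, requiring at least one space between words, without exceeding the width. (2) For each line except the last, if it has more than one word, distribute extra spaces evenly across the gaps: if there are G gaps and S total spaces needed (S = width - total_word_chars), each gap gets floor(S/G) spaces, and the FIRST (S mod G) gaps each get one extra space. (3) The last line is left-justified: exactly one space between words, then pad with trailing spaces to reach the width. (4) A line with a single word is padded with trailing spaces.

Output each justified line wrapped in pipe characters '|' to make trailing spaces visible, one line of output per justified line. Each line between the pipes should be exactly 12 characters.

Line 1: ['violin', 'early'] (min_width=12, slack=0)
Line 2: ['I', 'pepper'] (min_width=8, slack=4)
Line 3: ['picture'] (min_width=7, slack=5)
Line 4: ['forest'] (min_width=6, slack=6)
Line 5: ['progress'] (min_width=8, slack=4)
Line 6: ['sleepy'] (min_width=6, slack=6)
Line 7: ['bright'] (min_width=6, slack=6)
Line 8: ['yellow', 'do'] (min_width=9, slack=3)
Line 9: ['how', 'tower'] (min_width=9, slack=3)
Line 10: ['pencil', 'glass'] (min_width=12, slack=0)
Line 11: ['segment'] (min_width=7, slack=5)
Line 12: ['island'] (min_width=6, slack=6)

Answer: |violin early|
|I     pepper|
|picture     |
|forest      |
|progress    |
|sleepy      |
|bright      |
|yellow    do|
|how    tower|
|pencil glass|
|segment     |
|island      |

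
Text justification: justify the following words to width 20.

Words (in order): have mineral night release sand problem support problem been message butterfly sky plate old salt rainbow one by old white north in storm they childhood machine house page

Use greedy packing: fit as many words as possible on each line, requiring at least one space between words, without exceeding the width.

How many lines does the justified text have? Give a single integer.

Line 1: ['have', 'mineral', 'night'] (min_width=18, slack=2)
Line 2: ['release', 'sand', 'problem'] (min_width=20, slack=0)
Line 3: ['support', 'problem', 'been'] (min_width=20, slack=0)
Line 4: ['message', 'butterfly'] (min_width=17, slack=3)
Line 5: ['sky', 'plate', 'old', 'salt'] (min_width=18, slack=2)
Line 6: ['rainbow', 'one', 'by', 'old'] (min_width=18, slack=2)
Line 7: ['white', 'north', 'in', 'storm'] (min_width=20, slack=0)
Line 8: ['they', 'childhood'] (min_width=14, slack=6)
Line 9: ['machine', 'house', 'page'] (min_width=18, slack=2)
Total lines: 9

Answer: 9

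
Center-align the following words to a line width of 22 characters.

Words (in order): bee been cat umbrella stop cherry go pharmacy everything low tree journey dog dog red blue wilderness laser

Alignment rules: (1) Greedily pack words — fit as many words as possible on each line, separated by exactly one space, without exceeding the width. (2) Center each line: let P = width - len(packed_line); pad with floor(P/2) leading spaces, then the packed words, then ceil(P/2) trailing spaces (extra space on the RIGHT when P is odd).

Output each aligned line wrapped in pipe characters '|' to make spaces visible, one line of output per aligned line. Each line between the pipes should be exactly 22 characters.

Line 1: ['bee', 'been', 'cat', 'umbrella'] (min_width=21, slack=1)
Line 2: ['stop', 'cherry', 'go'] (min_width=14, slack=8)
Line 3: ['pharmacy', 'everything'] (min_width=19, slack=3)
Line 4: ['low', 'tree', 'journey', 'dog'] (min_width=20, slack=2)
Line 5: ['dog', 'red', 'blue'] (min_width=12, slack=10)
Line 6: ['wilderness', 'laser'] (min_width=16, slack=6)

Answer: |bee been cat umbrella |
|    stop cherry go    |
| pharmacy everything  |
| low tree journey dog |
|     dog red blue     |
|   wilderness laser   |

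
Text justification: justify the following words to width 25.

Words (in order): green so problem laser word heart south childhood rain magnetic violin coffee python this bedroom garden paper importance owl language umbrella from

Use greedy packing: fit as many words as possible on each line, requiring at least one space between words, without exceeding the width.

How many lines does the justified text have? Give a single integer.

Line 1: ['green', 'so', 'problem', 'laser'] (min_width=22, slack=3)
Line 2: ['word', 'heart', 'south'] (min_width=16, slack=9)
Line 3: ['childhood', 'rain', 'magnetic'] (min_width=23, slack=2)
Line 4: ['violin', 'coffee', 'python', 'this'] (min_width=25, slack=0)
Line 5: ['bedroom', 'garden', 'paper'] (min_width=20, slack=5)
Line 6: ['importance', 'owl', 'language'] (min_width=23, slack=2)
Line 7: ['umbrella', 'from'] (min_width=13, slack=12)
Total lines: 7

Answer: 7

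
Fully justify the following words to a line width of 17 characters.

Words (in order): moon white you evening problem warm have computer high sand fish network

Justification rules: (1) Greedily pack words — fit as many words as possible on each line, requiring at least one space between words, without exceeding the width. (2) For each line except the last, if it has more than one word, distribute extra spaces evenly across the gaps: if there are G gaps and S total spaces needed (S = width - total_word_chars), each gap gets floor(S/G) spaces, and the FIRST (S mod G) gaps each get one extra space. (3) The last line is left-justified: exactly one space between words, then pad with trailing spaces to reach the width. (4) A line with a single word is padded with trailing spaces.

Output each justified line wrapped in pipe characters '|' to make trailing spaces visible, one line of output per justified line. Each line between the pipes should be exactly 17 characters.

Line 1: ['moon', 'white', 'you'] (min_width=14, slack=3)
Line 2: ['evening', 'problem'] (min_width=15, slack=2)
Line 3: ['warm', 'have'] (min_width=9, slack=8)
Line 4: ['computer', 'high'] (min_width=13, slack=4)
Line 5: ['sand', 'fish', 'network'] (min_width=17, slack=0)

Answer: |moon   white  you|
|evening   problem|
|warm         have|
|computer     high|
|sand fish network|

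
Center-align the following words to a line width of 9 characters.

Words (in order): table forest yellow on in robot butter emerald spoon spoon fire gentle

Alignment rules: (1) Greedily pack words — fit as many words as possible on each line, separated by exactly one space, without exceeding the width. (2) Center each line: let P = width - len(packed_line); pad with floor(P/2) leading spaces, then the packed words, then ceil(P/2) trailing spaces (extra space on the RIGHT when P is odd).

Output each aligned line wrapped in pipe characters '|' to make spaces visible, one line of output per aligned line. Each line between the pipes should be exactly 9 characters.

Answer: |  table  |
| forest  |
|yellow on|
|in robot |
| butter  |
| emerald |
|  spoon  |
|  spoon  |
|  fire   |
| gentle  |

Derivation:
Line 1: ['table'] (min_width=5, slack=4)
Line 2: ['forest'] (min_width=6, slack=3)
Line 3: ['yellow', 'on'] (min_width=9, slack=0)
Line 4: ['in', 'robot'] (min_width=8, slack=1)
Line 5: ['butter'] (min_width=6, slack=3)
Line 6: ['emerald'] (min_width=7, slack=2)
Line 7: ['spoon'] (min_width=5, slack=4)
Line 8: ['spoon'] (min_width=5, slack=4)
Line 9: ['fire'] (min_width=4, slack=5)
Line 10: ['gentle'] (min_width=6, slack=3)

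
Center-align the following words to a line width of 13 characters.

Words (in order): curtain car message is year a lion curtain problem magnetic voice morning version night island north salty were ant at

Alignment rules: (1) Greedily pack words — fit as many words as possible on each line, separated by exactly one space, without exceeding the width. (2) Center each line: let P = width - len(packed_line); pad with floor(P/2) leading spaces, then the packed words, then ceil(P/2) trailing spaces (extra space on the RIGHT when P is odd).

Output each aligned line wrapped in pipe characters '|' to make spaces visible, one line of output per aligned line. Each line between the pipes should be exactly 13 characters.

Line 1: ['curtain', 'car'] (min_width=11, slack=2)
Line 2: ['message', 'is'] (min_width=10, slack=3)
Line 3: ['year', 'a', 'lion'] (min_width=11, slack=2)
Line 4: ['curtain'] (min_width=7, slack=6)
Line 5: ['problem'] (min_width=7, slack=6)
Line 6: ['magnetic'] (min_width=8, slack=5)
Line 7: ['voice', 'morning'] (min_width=13, slack=0)
Line 8: ['version', 'night'] (min_width=13, slack=0)
Line 9: ['island', 'north'] (min_width=12, slack=1)
Line 10: ['salty', 'were'] (min_width=10, slack=3)
Line 11: ['ant', 'at'] (min_width=6, slack=7)

Answer: | curtain car |
| message is  |
| year a lion |
|   curtain   |
|   problem   |
|  magnetic   |
|voice morning|
|version night|
|island north |
| salty were  |
|   ant at    |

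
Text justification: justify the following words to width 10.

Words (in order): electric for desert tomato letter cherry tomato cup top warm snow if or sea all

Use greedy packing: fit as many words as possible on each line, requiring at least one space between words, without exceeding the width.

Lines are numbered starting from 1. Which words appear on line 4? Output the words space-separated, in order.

Line 1: ['electric'] (min_width=8, slack=2)
Line 2: ['for', 'desert'] (min_width=10, slack=0)
Line 3: ['tomato'] (min_width=6, slack=4)
Line 4: ['letter'] (min_width=6, slack=4)
Line 5: ['cherry'] (min_width=6, slack=4)
Line 6: ['tomato', 'cup'] (min_width=10, slack=0)
Line 7: ['top', 'warm'] (min_width=8, slack=2)
Line 8: ['snow', 'if', 'or'] (min_width=10, slack=0)
Line 9: ['sea', 'all'] (min_width=7, slack=3)

Answer: letter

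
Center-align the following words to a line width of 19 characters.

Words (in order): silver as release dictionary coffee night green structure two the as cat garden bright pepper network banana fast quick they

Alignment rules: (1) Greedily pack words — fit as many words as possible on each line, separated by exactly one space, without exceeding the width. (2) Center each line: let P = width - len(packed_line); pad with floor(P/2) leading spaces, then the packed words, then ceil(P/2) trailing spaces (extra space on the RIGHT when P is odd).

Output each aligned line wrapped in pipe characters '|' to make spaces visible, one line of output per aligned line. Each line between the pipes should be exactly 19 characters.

Line 1: ['silver', 'as', 'release'] (min_width=17, slack=2)
Line 2: ['dictionary', 'coffee'] (min_width=17, slack=2)
Line 3: ['night', 'green'] (min_width=11, slack=8)
Line 4: ['structure', 'two', 'the'] (min_width=17, slack=2)
Line 5: ['as', 'cat', 'garden'] (min_width=13, slack=6)
Line 6: ['bright', 'pepper'] (min_width=13, slack=6)
Line 7: ['network', 'banana', 'fast'] (min_width=19, slack=0)
Line 8: ['quick', 'they'] (min_width=10, slack=9)

Answer: | silver as release |
| dictionary coffee |
|    night green    |
| structure two the |
|   as cat garden   |
|   bright pepper   |
|network banana fast|
|    quick they     |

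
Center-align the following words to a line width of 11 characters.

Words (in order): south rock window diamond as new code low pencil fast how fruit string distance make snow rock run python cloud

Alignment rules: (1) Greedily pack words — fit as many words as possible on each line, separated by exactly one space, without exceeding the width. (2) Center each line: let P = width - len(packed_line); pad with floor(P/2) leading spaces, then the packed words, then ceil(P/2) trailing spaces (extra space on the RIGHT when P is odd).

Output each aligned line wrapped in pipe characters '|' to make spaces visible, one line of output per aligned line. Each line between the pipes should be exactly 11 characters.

Line 1: ['south', 'rock'] (min_width=10, slack=1)
Line 2: ['window'] (min_width=6, slack=5)
Line 3: ['diamond', 'as'] (min_width=10, slack=1)
Line 4: ['new', 'code'] (min_width=8, slack=3)
Line 5: ['low', 'pencil'] (min_width=10, slack=1)
Line 6: ['fast', 'how'] (min_width=8, slack=3)
Line 7: ['fruit'] (min_width=5, slack=6)
Line 8: ['string'] (min_width=6, slack=5)
Line 9: ['distance'] (min_width=8, slack=3)
Line 10: ['make', 'snow'] (min_width=9, slack=2)
Line 11: ['rock', 'run'] (min_width=8, slack=3)
Line 12: ['python'] (min_width=6, slack=5)
Line 13: ['cloud'] (min_width=5, slack=6)

Answer: |south rock |
|  window   |
|diamond as |
| new code  |
|low pencil |
| fast how  |
|   fruit   |
|  string   |
| distance  |
| make snow |
| rock run  |
|  python   |
|   cloud   |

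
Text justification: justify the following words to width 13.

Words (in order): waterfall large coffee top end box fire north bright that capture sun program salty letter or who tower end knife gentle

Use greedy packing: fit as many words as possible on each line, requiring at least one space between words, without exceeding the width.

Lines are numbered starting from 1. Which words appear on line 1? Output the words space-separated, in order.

Line 1: ['waterfall'] (min_width=9, slack=4)
Line 2: ['large', 'coffee'] (min_width=12, slack=1)
Line 3: ['top', 'end', 'box'] (min_width=11, slack=2)
Line 4: ['fire', 'north'] (min_width=10, slack=3)
Line 5: ['bright', 'that'] (min_width=11, slack=2)
Line 6: ['capture', 'sun'] (min_width=11, slack=2)
Line 7: ['program', 'salty'] (min_width=13, slack=0)
Line 8: ['letter', 'or', 'who'] (min_width=13, slack=0)
Line 9: ['tower', 'end'] (min_width=9, slack=4)
Line 10: ['knife', 'gentle'] (min_width=12, slack=1)

Answer: waterfall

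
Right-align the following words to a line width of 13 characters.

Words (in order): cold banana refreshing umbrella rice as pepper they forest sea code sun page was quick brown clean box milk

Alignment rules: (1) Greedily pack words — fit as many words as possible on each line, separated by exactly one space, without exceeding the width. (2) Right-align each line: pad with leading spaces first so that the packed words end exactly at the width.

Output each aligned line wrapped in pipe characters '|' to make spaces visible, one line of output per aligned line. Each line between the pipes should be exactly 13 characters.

Line 1: ['cold', 'banana'] (min_width=11, slack=2)
Line 2: ['refreshing'] (min_width=10, slack=3)
Line 3: ['umbrella', 'rice'] (min_width=13, slack=0)
Line 4: ['as', 'pepper'] (min_width=9, slack=4)
Line 5: ['they', 'forest'] (min_width=11, slack=2)
Line 6: ['sea', 'code', 'sun'] (min_width=12, slack=1)
Line 7: ['page', 'was'] (min_width=8, slack=5)
Line 8: ['quick', 'brown'] (min_width=11, slack=2)
Line 9: ['clean', 'box'] (min_width=9, slack=4)
Line 10: ['milk'] (min_width=4, slack=9)

Answer: |  cold banana|
|   refreshing|
|umbrella rice|
|    as pepper|
|  they forest|
| sea code sun|
|     page was|
|  quick brown|
|    clean box|
|         milk|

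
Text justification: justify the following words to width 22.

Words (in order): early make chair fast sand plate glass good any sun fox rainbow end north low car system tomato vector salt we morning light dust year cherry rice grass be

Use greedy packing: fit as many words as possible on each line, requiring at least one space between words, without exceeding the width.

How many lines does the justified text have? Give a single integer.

Answer: 8

Derivation:
Line 1: ['early', 'make', 'chair', 'fast'] (min_width=21, slack=1)
Line 2: ['sand', 'plate', 'glass', 'good'] (min_width=21, slack=1)
Line 3: ['any', 'sun', 'fox', 'rainbow'] (min_width=19, slack=3)
Line 4: ['end', 'north', 'low', 'car'] (min_width=17, slack=5)
Line 5: ['system', 'tomato', 'vector'] (min_width=20, slack=2)
Line 6: ['salt', 'we', 'morning', 'light'] (min_width=21, slack=1)
Line 7: ['dust', 'year', 'cherry', 'rice'] (min_width=21, slack=1)
Line 8: ['grass', 'be'] (min_width=8, slack=14)
Total lines: 8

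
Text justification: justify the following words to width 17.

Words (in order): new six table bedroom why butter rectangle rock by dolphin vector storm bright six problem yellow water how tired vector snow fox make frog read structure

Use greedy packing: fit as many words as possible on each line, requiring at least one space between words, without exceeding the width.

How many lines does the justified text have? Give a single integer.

Line 1: ['new', 'six', 'table'] (min_width=13, slack=4)
Line 2: ['bedroom', 'why'] (min_width=11, slack=6)
Line 3: ['butter', 'rectangle'] (min_width=16, slack=1)
Line 4: ['rock', 'by', 'dolphin'] (min_width=15, slack=2)
Line 5: ['vector', 'storm'] (min_width=12, slack=5)
Line 6: ['bright', 'six'] (min_width=10, slack=7)
Line 7: ['problem', 'yellow'] (min_width=14, slack=3)
Line 8: ['water', 'how', 'tired'] (min_width=15, slack=2)
Line 9: ['vector', 'snow', 'fox'] (min_width=15, slack=2)
Line 10: ['make', 'frog', 'read'] (min_width=14, slack=3)
Line 11: ['structure'] (min_width=9, slack=8)
Total lines: 11

Answer: 11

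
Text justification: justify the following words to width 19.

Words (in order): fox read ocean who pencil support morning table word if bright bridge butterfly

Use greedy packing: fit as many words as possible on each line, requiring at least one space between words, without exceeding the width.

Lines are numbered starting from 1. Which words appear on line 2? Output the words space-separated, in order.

Line 1: ['fox', 'read', 'ocean', 'who'] (min_width=18, slack=1)
Line 2: ['pencil', 'support'] (min_width=14, slack=5)
Line 3: ['morning', 'table', 'word'] (min_width=18, slack=1)
Line 4: ['if', 'bright', 'bridge'] (min_width=16, slack=3)
Line 5: ['butterfly'] (min_width=9, slack=10)

Answer: pencil support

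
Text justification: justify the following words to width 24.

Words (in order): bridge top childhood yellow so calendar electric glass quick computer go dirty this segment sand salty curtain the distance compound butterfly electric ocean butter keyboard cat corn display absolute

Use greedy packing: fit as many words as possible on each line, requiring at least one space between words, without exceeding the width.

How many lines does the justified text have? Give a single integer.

Answer: 10

Derivation:
Line 1: ['bridge', 'top', 'childhood'] (min_width=20, slack=4)
Line 2: ['yellow', 'so', 'calendar'] (min_width=18, slack=6)
Line 3: ['electric', 'glass', 'quick'] (min_width=20, slack=4)
Line 4: ['computer', 'go', 'dirty', 'this'] (min_width=22, slack=2)
Line 5: ['segment', 'sand', 'salty'] (min_width=18, slack=6)
Line 6: ['curtain', 'the', 'distance'] (min_width=20, slack=4)
Line 7: ['compound', 'butterfly'] (min_width=18, slack=6)
Line 8: ['electric', 'ocean', 'butter'] (min_width=21, slack=3)
Line 9: ['keyboard', 'cat', 'corn'] (min_width=17, slack=7)
Line 10: ['display', 'absolute'] (min_width=16, slack=8)
Total lines: 10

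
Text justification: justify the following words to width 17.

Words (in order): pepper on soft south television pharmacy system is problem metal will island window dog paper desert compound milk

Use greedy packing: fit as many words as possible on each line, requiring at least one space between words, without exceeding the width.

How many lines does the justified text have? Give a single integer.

Line 1: ['pepper', 'on', 'soft'] (min_width=14, slack=3)
Line 2: ['south', 'television'] (min_width=16, slack=1)
Line 3: ['pharmacy', 'system'] (min_width=15, slack=2)
Line 4: ['is', 'problem', 'metal'] (min_width=16, slack=1)
Line 5: ['will', 'island'] (min_width=11, slack=6)
Line 6: ['window', 'dog', 'paper'] (min_width=16, slack=1)
Line 7: ['desert', 'compound'] (min_width=15, slack=2)
Line 8: ['milk'] (min_width=4, slack=13)
Total lines: 8

Answer: 8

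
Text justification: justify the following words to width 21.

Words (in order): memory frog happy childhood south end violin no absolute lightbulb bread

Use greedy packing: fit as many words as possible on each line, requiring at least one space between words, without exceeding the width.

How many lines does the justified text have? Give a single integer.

Line 1: ['memory', 'frog', 'happy'] (min_width=17, slack=4)
Line 2: ['childhood', 'south', 'end'] (min_width=19, slack=2)
Line 3: ['violin', 'no', 'absolute'] (min_width=18, slack=3)
Line 4: ['lightbulb', 'bread'] (min_width=15, slack=6)
Total lines: 4

Answer: 4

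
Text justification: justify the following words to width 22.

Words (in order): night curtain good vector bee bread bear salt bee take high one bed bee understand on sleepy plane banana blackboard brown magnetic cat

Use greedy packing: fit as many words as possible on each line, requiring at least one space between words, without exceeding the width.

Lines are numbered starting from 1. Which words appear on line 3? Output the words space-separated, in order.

Answer: salt bee take high one

Derivation:
Line 1: ['night', 'curtain', 'good'] (min_width=18, slack=4)
Line 2: ['vector', 'bee', 'bread', 'bear'] (min_width=21, slack=1)
Line 3: ['salt', 'bee', 'take', 'high', 'one'] (min_width=22, slack=0)
Line 4: ['bed', 'bee', 'understand', 'on'] (min_width=21, slack=1)
Line 5: ['sleepy', 'plane', 'banana'] (min_width=19, slack=3)
Line 6: ['blackboard', 'brown'] (min_width=16, slack=6)
Line 7: ['magnetic', 'cat'] (min_width=12, slack=10)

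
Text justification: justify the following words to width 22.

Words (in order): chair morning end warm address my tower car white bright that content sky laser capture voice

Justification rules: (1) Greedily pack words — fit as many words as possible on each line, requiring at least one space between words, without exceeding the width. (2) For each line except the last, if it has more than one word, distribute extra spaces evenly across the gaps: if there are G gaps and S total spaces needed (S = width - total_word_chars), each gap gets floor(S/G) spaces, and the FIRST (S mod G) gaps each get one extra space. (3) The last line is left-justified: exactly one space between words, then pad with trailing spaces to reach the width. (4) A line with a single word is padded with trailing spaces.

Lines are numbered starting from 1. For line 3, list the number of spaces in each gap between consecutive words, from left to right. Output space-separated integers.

Line 1: ['chair', 'morning', 'end', 'warm'] (min_width=22, slack=0)
Line 2: ['address', 'my', 'tower', 'car'] (min_width=20, slack=2)
Line 3: ['white', 'bright', 'that'] (min_width=17, slack=5)
Line 4: ['content', 'sky', 'laser'] (min_width=17, slack=5)
Line 5: ['capture', 'voice'] (min_width=13, slack=9)

Answer: 4 3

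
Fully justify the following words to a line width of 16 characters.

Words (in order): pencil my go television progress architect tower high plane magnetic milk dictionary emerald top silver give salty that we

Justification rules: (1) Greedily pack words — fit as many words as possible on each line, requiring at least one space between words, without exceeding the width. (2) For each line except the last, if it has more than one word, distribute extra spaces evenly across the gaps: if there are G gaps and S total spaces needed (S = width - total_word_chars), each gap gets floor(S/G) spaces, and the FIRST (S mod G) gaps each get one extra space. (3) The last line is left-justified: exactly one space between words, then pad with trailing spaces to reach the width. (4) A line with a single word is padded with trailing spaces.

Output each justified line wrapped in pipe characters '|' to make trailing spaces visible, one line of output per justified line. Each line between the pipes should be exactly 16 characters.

Line 1: ['pencil', 'my', 'go'] (min_width=12, slack=4)
Line 2: ['television'] (min_width=10, slack=6)
Line 3: ['progress'] (min_width=8, slack=8)
Line 4: ['architect', 'tower'] (min_width=15, slack=1)
Line 5: ['high', 'plane'] (min_width=10, slack=6)
Line 6: ['magnetic', 'milk'] (min_width=13, slack=3)
Line 7: ['dictionary'] (min_width=10, slack=6)
Line 8: ['emerald', 'top'] (min_width=11, slack=5)
Line 9: ['silver', 'give'] (min_width=11, slack=5)
Line 10: ['salty', 'that', 'we'] (min_width=13, slack=3)

Answer: |pencil   my   go|
|television      |
|progress        |
|architect  tower|
|high       plane|
|magnetic    milk|
|dictionary      |
|emerald      top|
|silver      give|
|salty that we   |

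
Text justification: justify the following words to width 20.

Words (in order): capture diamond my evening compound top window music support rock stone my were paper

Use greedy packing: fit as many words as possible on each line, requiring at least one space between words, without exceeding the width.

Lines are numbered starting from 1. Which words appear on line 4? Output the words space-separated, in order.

Answer: rock stone my were

Derivation:
Line 1: ['capture', 'diamond', 'my'] (min_width=18, slack=2)
Line 2: ['evening', 'compound', 'top'] (min_width=20, slack=0)
Line 3: ['window', 'music', 'support'] (min_width=20, slack=0)
Line 4: ['rock', 'stone', 'my', 'were'] (min_width=18, slack=2)
Line 5: ['paper'] (min_width=5, slack=15)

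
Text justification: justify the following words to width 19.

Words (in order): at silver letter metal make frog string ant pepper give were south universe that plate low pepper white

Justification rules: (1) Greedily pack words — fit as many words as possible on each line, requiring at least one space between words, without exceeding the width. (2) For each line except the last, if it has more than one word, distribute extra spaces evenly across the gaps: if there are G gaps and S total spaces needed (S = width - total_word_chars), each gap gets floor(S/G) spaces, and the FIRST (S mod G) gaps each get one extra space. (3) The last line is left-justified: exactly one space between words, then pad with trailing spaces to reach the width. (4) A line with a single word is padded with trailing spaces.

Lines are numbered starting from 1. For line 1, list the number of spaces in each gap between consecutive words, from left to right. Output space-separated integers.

Answer: 3 2

Derivation:
Line 1: ['at', 'silver', 'letter'] (min_width=16, slack=3)
Line 2: ['metal', 'make', 'frog'] (min_width=15, slack=4)
Line 3: ['string', 'ant', 'pepper'] (min_width=17, slack=2)
Line 4: ['give', 'were', 'south'] (min_width=15, slack=4)
Line 5: ['universe', 'that', 'plate'] (min_width=19, slack=0)
Line 6: ['low', 'pepper', 'white'] (min_width=16, slack=3)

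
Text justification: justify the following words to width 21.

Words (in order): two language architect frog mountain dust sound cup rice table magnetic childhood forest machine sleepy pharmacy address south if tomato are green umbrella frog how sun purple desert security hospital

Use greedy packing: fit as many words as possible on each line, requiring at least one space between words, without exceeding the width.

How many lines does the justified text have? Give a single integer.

Line 1: ['two', 'language'] (min_width=12, slack=9)
Line 2: ['architect', 'frog'] (min_width=14, slack=7)
Line 3: ['mountain', 'dust', 'sound'] (min_width=19, slack=2)
Line 4: ['cup', 'rice', 'table'] (min_width=14, slack=7)
Line 5: ['magnetic', 'childhood'] (min_width=18, slack=3)
Line 6: ['forest', 'machine', 'sleepy'] (min_width=21, slack=0)
Line 7: ['pharmacy', 'address'] (min_width=16, slack=5)
Line 8: ['south', 'if', 'tomato', 'are'] (min_width=19, slack=2)
Line 9: ['green', 'umbrella', 'frog'] (min_width=19, slack=2)
Line 10: ['how', 'sun', 'purple', 'desert'] (min_width=21, slack=0)
Line 11: ['security', 'hospital'] (min_width=17, slack=4)
Total lines: 11

Answer: 11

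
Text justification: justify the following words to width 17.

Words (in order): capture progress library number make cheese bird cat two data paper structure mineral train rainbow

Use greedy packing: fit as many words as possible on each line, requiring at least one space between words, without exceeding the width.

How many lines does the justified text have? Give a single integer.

Answer: 7

Derivation:
Line 1: ['capture', 'progress'] (min_width=16, slack=1)
Line 2: ['library', 'number'] (min_width=14, slack=3)
Line 3: ['make', 'cheese', 'bird'] (min_width=16, slack=1)
Line 4: ['cat', 'two', 'data'] (min_width=12, slack=5)
Line 5: ['paper', 'structure'] (min_width=15, slack=2)
Line 6: ['mineral', 'train'] (min_width=13, slack=4)
Line 7: ['rainbow'] (min_width=7, slack=10)
Total lines: 7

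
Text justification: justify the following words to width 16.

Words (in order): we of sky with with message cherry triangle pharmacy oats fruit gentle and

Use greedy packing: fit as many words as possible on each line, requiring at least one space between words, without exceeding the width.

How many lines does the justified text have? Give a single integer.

Line 1: ['we', 'of', 'sky', 'with'] (min_width=14, slack=2)
Line 2: ['with', 'message'] (min_width=12, slack=4)
Line 3: ['cherry', 'triangle'] (min_width=15, slack=1)
Line 4: ['pharmacy', 'oats'] (min_width=13, slack=3)
Line 5: ['fruit', 'gentle', 'and'] (min_width=16, slack=0)
Total lines: 5

Answer: 5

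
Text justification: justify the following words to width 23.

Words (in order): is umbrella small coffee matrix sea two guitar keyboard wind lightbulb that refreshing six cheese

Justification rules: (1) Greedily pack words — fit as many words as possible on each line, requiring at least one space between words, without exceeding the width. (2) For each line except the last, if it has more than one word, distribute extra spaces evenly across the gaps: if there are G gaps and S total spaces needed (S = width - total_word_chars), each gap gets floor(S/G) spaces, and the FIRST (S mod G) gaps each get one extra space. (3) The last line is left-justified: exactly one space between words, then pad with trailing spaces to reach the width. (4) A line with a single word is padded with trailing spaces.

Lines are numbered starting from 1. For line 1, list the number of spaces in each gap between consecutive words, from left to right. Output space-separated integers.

Answer: 4 4

Derivation:
Line 1: ['is', 'umbrella', 'small'] (min_width=17, slack=6)
Line 2: ['coffee', 'matrix', 'sea', 'two'] (min_width=21, slack=2)
Line 3: ['guitar', 'keyboard', 'wind'] (min_width=20, slack=3)
Line 4: ['lightbulb', 'that'] (min_width=14, slack=9)
Line 5: ['refreshing', 'six', 'cheese'] (min_width=21, slack=2)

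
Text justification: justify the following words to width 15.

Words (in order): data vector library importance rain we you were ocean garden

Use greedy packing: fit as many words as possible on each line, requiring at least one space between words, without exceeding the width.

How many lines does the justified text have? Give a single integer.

Answer: 5

Derivation:
Line 1: ['data', 'vector'] (min_width=11, slack=4)
Line 2: ['library'] (min_width=7, slack=8)
Line 3: ['importance', 'rain'] (min_width=15, slack=0)
Line 4: ['we', 'you', 'were'] (min_width=11, slack=4)
Line 5: ['ocean', 'garden'] (min_width=12, slack=3)
Total lines: 5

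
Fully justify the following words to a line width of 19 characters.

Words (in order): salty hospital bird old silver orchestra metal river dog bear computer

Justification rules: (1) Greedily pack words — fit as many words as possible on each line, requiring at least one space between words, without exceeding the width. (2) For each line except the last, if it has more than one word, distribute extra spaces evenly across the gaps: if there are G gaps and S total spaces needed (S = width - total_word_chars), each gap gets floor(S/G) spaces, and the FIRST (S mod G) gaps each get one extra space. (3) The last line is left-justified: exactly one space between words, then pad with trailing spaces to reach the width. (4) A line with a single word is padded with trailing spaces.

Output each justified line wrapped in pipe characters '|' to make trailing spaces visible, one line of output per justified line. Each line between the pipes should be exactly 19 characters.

Answer: |salty hospital bird|
|old          silver|
|orchestra     metal|
|river    dog   bear|
|computer           |

Derivation:
Line 1: ['salty', 'hospital', 'bird'] (min_width=19, slack=0)
Line 2: ['old', 'silver'] (min_width=10, slack=9)
Line 3: ['orchestra', 'metal'] (min_width=15, slack=4)
Line 4: ['river', 'dog', 'bear'] (min_width=14, slack=5)
Line 5: ['computer'] (min_width=8, slack=11)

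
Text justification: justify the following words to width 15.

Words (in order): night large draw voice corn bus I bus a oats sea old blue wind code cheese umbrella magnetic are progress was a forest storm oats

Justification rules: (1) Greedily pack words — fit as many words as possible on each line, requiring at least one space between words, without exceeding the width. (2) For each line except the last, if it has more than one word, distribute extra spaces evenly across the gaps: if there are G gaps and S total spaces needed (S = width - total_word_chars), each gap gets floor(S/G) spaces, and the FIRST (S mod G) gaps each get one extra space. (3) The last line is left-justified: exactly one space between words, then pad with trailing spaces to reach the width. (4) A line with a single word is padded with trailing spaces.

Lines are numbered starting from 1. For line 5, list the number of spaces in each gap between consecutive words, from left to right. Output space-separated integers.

Line 1: ['night', 'large'] (min_width=11, slack=4)
Line 2: ['draw', 'voice', 'corn'] (min_width=15, slack=0)
Line 3: ['bus', 'I', 'bus', 'a'] (min_width=11, slack=4)
Line 4: ['oats', 'sea', 'old'] (min_width=12, slack=3)
Line 5: ['blue', 'wind', 'code'] (min_width=14, slack=1)
Line 6: ['cheese', 'umbrella'] (min_width=15, slack=0)
Line 7: ['magnetic', 'are'] (min_width=12, slack=3)
Line 8: ['progress', 'was', 'a'] (min_width=14, slack=1)
Line 9: ['forest', 'storm'] (min_width=12, slack=3)
Line 10: ['oats'] (min_width=4, slack=11)

Answer: 2 1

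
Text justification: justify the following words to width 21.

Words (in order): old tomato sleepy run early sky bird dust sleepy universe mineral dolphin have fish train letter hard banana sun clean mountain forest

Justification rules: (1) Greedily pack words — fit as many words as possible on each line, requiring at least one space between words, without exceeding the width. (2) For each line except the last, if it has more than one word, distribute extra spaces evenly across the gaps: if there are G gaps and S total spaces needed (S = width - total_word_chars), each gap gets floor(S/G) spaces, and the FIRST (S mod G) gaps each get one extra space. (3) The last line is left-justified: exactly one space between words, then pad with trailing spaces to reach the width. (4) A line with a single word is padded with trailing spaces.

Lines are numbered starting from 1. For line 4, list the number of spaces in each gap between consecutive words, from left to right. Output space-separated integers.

Answer: 2 1

Derivation:
Line 1: ['old', 'tomato', 'sleepy', 'run'] (min_width=21, slack=0)
Line 2: ['early', 'sky', 'bird', 'dust'] (min_width=19, slack=2)
Line 3: ['sleepy', 'universe'] (min_width=15, slack=6)
Line 4: ['mineral', 'dolphin', 'have'] (min_width=20, slack=1)
Line 5: ['fish', 'train', 'letter'] (min_width=17, slack=4)
Line 6: ['hard', 'banana', 'sun', 'clean'] (min_width=21, slack=0)
Line 7: ['mountain', 'forest'] (min_width=15, slack=6)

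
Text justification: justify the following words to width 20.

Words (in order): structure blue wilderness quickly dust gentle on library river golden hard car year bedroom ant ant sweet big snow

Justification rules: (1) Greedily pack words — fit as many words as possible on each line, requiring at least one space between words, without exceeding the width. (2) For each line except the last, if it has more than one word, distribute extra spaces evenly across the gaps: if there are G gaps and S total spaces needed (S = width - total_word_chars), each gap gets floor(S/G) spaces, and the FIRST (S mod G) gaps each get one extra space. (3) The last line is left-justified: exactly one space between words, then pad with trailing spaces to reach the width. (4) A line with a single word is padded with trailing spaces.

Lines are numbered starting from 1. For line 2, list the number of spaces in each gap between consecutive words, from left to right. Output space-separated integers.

Line 1: ['structure', 'blue'] (min_width=14, slack=6)
Line 2: ['wilderness', 'quickly'] (min_width=18, slack=2)
Line 3: ['dust', 'gentle', 'on'] (min_width=14, slack=6)
Line 4: ['library', 'river', 'golden'] (min_width=20, slack=0)
Line 5: ['hard', 'car', 'year'] (min_width=13, slack=7)
Line 6: ['bedroom', 'ant', 'ant'] (min_width=15, slack=5)
Line 7: ['sweet', 'big', 'snow'] (min_width=14, slack=6)

Answer: 3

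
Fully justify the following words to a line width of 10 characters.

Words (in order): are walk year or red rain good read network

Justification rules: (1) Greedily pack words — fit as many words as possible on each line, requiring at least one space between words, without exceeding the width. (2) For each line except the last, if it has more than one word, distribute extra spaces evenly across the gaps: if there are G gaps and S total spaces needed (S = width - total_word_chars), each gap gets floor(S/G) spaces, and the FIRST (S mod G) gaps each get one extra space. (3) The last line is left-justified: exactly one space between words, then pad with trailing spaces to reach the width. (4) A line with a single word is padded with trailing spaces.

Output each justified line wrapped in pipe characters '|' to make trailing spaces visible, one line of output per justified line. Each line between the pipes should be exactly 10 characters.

Answer: |are   walk|
|year    or|
|red   rain|
|good  read|
|network   |

Derivation:
Line 1: ['are', 'walk'] (min_width=8, slack=2)
Line 2: ['year', 'or'] (min_width=7, slack=3)
Line 3: ['red', 'rain'] (min_width=8, slack=2)
Line 4: ['good', 'read'] (min_width=9, slack=1)
Line 5: ['network'] (min_width=7, slack=3)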